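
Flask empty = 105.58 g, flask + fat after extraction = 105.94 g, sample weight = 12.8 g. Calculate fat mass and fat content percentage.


Fat mass = 105.94 - 105.58 = 0.36 g
Fat% = 0.36 / 12.8 x 100 = 2.8%


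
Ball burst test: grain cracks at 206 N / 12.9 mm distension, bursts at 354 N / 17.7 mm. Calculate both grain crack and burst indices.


Crack index = 206 / 12.9 = 16.0 N/mm
Burst index = 354 / 17.7 = 20.0 N/mm


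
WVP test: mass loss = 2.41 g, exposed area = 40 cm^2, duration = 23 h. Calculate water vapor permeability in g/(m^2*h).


26.20 g/(m^2*h)


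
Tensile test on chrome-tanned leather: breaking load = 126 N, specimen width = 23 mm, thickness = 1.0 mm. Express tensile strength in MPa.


Cross-section = 23 x 1.0 = 23.0 mm^2
TS = 126 / 23.0 = 5.48 MPa
(1 N/mm^2 = 1 MPa)


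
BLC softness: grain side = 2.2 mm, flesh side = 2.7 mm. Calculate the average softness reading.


Average = (2.2 + 2.7) / 2
Average = 2.45 mm


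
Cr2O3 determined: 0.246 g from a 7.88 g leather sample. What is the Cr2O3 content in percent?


Cr2O3% = 0.246 / 7.88 x 100
Cr2O3% = 3.12%


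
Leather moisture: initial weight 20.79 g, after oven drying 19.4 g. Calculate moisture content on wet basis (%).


Moisture = 20.79 - 19.4 = 1.39 g
MC = 1.39 / 20.79 x 100 = 6.7%


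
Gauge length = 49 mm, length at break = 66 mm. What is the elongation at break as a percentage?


34.7%


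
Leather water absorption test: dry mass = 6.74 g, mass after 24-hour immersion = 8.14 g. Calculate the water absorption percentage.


Water absorbed = 8.14 - 6.74 = 1.40 g
WA% = 1.40 / 6.74 x 100 = 20.8%


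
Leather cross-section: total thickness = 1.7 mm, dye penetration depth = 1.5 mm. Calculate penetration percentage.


88.2%

Penetration% = 1.5 / 1.7 x 100
Penetration = 88.2%


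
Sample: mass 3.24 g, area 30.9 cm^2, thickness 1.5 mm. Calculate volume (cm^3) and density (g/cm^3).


Volume = 4.635 cm^3
Density = 0.699 g/cm^3


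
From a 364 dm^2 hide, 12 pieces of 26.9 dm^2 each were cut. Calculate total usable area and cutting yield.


Total usable = 12 x 26.9 = 322.8 dm^2
Yield = 322.8 / 364 x 100 = 88.7%


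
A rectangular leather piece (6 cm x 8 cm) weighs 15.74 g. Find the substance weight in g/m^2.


3279.2 g/m^2

Area = 6 x 8 = 48 cm^2
SW = 15.74 / 48 x 10000 = 3279.2 g/m^2


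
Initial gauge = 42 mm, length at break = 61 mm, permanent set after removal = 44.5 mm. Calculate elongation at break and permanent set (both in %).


Elongation at break = (61 - 42) / 42 x 100 = 45.2%
Permanent set = (44.5 - 42) / 42 x 100 = 6.0%


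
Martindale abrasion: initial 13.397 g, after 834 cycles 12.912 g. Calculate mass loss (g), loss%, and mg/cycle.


Loss = 13.397 - 12.912 = 0.485 g
Loss% = 0.485 / 13.397 x 100 = 3.62%
Rate = 0.485 / 834 x 1000 = 0.582 mg/cycle


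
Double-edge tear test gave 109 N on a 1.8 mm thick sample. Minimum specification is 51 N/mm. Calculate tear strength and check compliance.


Tear strength = 109 / 1.8 = 60.6 N/mm
Required minimum = 51 N/mm
Compliant: Yes


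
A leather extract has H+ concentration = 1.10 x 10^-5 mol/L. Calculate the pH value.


pH = 4.96

pH = -log10[H+]
pH = -log10(1.10 x 10^-5) = 4.96


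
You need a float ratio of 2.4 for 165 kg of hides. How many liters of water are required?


396.0 L

Water = hide weight x target ratio
Water = 165 x 2.4 = 396.0 L


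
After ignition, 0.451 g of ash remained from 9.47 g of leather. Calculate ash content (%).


Ash% = 0.451 / 9.47 x 100
Ash% = 4.76%


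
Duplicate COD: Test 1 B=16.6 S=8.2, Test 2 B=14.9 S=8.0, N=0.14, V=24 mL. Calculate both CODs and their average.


COD1 = (16.6 - 8.2) x 0.14 x 8000 / 24 = 392.0 mg/L
COD2 = (14.9 - 8.0) x 0.14 x 8000 / 24 = 322.0 mg/L
Average = (392.0 + 322.0) / 2 = 357.0 mg/L


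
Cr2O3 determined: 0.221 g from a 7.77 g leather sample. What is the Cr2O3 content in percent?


Cr2O3% = 0.221 / 7.77 x 100
Cr2O3% = 2.84%


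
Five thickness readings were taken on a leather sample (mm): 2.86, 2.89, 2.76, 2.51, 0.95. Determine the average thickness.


2.39 mm


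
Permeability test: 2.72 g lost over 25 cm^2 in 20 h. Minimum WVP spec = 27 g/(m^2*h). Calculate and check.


WVP = 54.40 g/(m^2*h)
Meets specification: Yes

WVP = 2.72 / (25 x 20) x 10000 = 54.40 g/(m^2*h)
Minimum: 27 g/(m^2*h)
Meets spec: Yes


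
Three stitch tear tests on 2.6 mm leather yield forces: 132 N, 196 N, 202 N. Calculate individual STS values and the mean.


STS1 = 132 / 2.6 = 50.8 N/mm
STS2 = 196 / 2.6 = 75.4 N/mm
STS3 = 202 / 2.6 = 77.7 N/mm
Mean = (50.8 + 75.4 + 77.7) / 3 = 68.0 N/mm


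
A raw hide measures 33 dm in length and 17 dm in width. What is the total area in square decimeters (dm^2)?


561 dm^2

Area = length x width
Area = 33 x 17 = 561 dm^2


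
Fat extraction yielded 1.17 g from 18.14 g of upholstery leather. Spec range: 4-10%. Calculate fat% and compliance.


Fat content = 6.4%
Compliant: Yes


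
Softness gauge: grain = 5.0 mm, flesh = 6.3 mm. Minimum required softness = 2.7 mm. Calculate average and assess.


Average = (5.0 + 6.3) / 2 = 5.65 mm
Minimum = 2.7 mm
Meets requirement: Yes


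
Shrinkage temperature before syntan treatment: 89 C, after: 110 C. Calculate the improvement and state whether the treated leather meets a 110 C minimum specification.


Improvement = 110 - 89 = 21 C
Spec check: 110 C >= 110 C? Yes


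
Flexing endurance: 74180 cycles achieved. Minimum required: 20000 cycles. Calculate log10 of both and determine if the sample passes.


log10(74180) = 4.87
log10(20000) = 4.30
Passes: Yes


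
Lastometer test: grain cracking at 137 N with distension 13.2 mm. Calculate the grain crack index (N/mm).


Grain crack index = force / distension
Index = 137 / 13.2 = 10.4 N/mm


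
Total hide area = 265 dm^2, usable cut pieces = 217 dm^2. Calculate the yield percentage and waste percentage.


Yield = 217 / 265 x 100 = 81.9%
Waste = 265 - 217 = 48 dm^2
Waste% = 100 - 81.9 = 18.1%


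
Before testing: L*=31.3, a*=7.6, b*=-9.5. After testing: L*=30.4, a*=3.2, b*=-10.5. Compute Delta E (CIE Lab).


dL = 30.4 - 31.3 = -0.9
da = 3.2 - 7.6 = -4.4
db = -10.5 - (-9.5) = -1.0
dE = sqrt((-0.9)^2 + (-4.4)^2 + (-1.0)^2) = 4.60


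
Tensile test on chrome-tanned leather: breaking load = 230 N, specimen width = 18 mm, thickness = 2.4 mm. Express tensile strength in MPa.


Cross-section = 18 x 2.4 = 43.2 mm^2
TS = 230 / 43.2 = 5.32 MPa
(1 N/mm^2 = 1 MPa)


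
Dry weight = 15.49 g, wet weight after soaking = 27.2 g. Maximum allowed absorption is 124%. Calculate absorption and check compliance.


WA = (27.2 - 15.49) / 15.49 x 100 = 75.6%
Maximum allowed: 124%
Compliant: Yes


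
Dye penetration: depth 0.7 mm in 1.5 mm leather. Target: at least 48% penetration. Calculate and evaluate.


Penetration = 0.7 / 1.5 x 100 = 46.7%
Target: 48%
Meets target: No


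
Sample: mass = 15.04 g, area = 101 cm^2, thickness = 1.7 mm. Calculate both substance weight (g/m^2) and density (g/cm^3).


Substance weight = 1489.1 g/m^2
Density = 0.876 g/cm^3

SW = 15.04 / 101 x 10000 = 1489.1 g/m^2
Volume = 101 x 1.7 / 10 = 17.17 cm^3
Density = 15.04 / 17.17 = 0.876 g/cm^3


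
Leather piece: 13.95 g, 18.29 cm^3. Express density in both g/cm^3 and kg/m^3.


0.763 g/cm^3
763 kg/m^3

Density = 13.95 / 18.29 = 0.763 g/cm^3
Convert: 0.763 x 1000 = 763 kg/m^3


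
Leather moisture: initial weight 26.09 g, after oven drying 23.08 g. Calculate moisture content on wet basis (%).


11.5%


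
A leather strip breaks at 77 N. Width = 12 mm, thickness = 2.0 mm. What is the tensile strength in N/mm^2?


3.21 N/mm^2

Cross-sectional area = 12 x 2.0 = 24.0 mm^2
Tensile strength = 77 / 24.0 = 3.21 N/mm^2


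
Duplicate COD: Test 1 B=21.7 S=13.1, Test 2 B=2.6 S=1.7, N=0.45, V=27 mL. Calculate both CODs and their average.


COD1 = 1146.7 mg/L
COD2 = 120.0 mg/L
Average = 633.4 mg/L

COD1 = (21.7 - 13.1) x 0.45 x 8000 / 27 = 1146.7 mg/L
COD2 = (2.6 - 1.7) x 0.45 x 8000 / 27 = 120.0 mg/L
Average = (1146.7 + 120.0) / 2 = 633.4 mg/L


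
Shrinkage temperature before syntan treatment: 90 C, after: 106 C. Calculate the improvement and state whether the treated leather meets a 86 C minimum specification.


Improvement = 16 C
Meets 86 C spec: Yes

Improvement = 106 - 90 = 16 C
Spec check: 106 C >= 86 C? Yes


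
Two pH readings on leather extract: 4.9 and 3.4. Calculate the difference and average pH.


Difference = |4.9 - 3.4| = 1.5
Average = (4.9 + 3.4) / 2 = 4.15


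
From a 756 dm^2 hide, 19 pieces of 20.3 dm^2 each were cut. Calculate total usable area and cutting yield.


Usable area = 385.7 dm^2
Yield = 51.0%

Total usable = 19 x 20.3 = 385.7 dm^2
Yield = 385.7 / 756 x 100 = 51.0%


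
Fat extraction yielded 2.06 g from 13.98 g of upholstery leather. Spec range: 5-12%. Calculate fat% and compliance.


Fat% = 2.06 / 13.98 x 100 = 14.7%
Spec range: 5-12%
Compliant: No


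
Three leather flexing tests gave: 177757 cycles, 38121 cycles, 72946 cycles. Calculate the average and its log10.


Average = (177757 + 38121 + 72946) / 3 = 96275 cycles
log10(96275) = 4.98


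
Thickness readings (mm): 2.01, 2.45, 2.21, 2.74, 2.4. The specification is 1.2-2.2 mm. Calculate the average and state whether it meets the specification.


Sum = 11.81
Average = 11.81 / 5 = 2.36 mm
Specification range: 1.2 to 2.2 mm
Within spec: No


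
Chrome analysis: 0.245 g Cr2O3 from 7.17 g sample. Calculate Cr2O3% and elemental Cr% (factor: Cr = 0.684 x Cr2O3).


Cr2O3 = 3.42%
Cr = 2.34%


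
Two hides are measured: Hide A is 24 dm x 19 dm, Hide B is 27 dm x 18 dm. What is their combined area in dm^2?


942 dm^2


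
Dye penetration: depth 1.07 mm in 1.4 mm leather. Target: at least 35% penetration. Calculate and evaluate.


Penetration = 1.07 / 1.4 x 100 = 76.4%
Target: 35%
Meets target: Yes


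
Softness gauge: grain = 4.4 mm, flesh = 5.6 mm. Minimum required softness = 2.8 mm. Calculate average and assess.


Average = (4.4 + 5.6) / 2 = 5.00 mm
Minimum = 2.8 mm
Meets requirement: Yes


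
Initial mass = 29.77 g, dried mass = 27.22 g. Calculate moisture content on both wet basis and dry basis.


Moisture lost = 29.77 - 27.22 = 2.55 g
Wet basis MC = 2.55 / 29.77 x 100 = 8.6%
Dry basis MC = 2.55 / 27.22 x 100 = 9.4%


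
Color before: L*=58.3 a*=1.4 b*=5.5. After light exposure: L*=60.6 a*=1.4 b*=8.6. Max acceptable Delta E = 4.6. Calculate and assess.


dL = 2.3, da = 0.0, db = 3.1
dE = sqrt((2.3)^2 + (0.0)^2 + (3.1)^2) = 3.86
Max = 4.6
Passes: Yes


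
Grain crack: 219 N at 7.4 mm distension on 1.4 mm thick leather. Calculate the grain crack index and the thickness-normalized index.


Crack index = 29.6 N/mm
Normalized index = 21.1 N/mm per mm


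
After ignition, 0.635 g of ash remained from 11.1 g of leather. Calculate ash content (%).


Ash% = 0.635 / 11.1 x 100
Ash% = 5.72%


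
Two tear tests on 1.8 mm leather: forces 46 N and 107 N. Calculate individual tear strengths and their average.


Tear 1 = 46 / 1.8 = 25.6 N/mm
Tear 2 = 107 / 1.8 = 59.4 N/mm
Average = (25.6 + 59.4) / 2 = 42.5 N/mm


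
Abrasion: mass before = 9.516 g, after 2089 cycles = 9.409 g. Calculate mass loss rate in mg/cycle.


Mass loss = 9.516 - 9.409 = 0.107 g
Rate = 0.107 / 2089 x 1000 = 0.051 mg/cycle


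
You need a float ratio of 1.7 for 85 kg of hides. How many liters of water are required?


Water = hide weight x target ratio
Water = 85 x 1.7 = 144.5 L


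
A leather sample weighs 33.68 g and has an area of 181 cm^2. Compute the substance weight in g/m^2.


1860.8 g/m^2


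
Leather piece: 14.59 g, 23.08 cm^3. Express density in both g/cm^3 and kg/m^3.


Density = 14.59 / 23.08 = 0.632 g/cm^3
Convert: 0.632 x 1000 = 632 kg/m^3


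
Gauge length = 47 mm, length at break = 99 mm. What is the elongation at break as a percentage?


Extension = 99 - 47 = 52 mm
Elongation = 52 / 47 x 100 = 110.6%


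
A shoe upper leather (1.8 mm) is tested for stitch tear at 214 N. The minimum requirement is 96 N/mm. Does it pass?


STS = 214 / 1.8 = 118.9 N/mm
Minimum required: 96 N/mm
Passes: Yes


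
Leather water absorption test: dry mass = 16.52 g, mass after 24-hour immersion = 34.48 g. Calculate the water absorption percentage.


108.7%

Water absorbed = 34.48 - 16.52 = 17.96 g
WA% = 17.96 / 16.52 x 100 = 108.7%


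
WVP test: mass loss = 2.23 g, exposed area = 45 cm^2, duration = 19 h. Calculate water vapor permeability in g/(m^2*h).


26.08 g/(m^2*h)

WVP = mass_loss / (area x time) x 10000
WVP = 2.23 / (45 x 19) x 10000
WVP = 2.23 / 855 x 10000 = 26.08 g/(m^2*h)


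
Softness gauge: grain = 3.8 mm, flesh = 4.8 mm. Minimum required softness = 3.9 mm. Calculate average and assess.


Average softness = 4.30 mm
Meets requirement: Yes


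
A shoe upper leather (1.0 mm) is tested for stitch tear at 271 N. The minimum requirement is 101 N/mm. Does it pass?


STS = 271 / 1.0 = 271.0 N/mm
Minimum required: 101 N/mm
Passes: Yes


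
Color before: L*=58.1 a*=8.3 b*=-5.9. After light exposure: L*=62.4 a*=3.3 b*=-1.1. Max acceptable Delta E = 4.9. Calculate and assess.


Delta E = 8.16
Passes: No

dL = 4.3, da = -5.0, db = 4.8
dE = sqrt((4.3)^2 + (-5.0)^2 + (4.8)^2) = 8.16
Max = 4.9
Passes: No


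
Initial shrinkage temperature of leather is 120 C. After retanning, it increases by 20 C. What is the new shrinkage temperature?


New Ts = 120 + 20 = 140 C


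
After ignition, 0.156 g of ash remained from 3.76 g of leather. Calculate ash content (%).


Ash% = 0.156 / 3.76 x 100
Ash% = 4.15%


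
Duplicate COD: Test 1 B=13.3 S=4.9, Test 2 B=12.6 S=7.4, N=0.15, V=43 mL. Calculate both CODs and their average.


COD1 = 234.4 mg/L
COD2 = 145.1 mg/L
Average = 189.8 mg/L

COD1 = (13.3 - 4.9) x 0.15 x 8000 / 43 = 234.4 mg/L
COD2 = (12.6 - 7.4) x 0.15 x 8000 / 43 = 145.1 mg/L
Average = (234.4 + 145.1) / 2 = 189.8 mg/L


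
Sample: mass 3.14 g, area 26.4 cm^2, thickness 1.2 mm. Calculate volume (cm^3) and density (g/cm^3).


Volume = 3.168 cm^3
Density = 0.991 g/cm^3


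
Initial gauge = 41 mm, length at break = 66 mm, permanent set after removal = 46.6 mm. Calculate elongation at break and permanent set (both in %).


Elongation at break = (66 - 41) / 41 x 100 = 61.0%
Permanent set = (46.6 - 41) / 41 x 100 = 13.7%


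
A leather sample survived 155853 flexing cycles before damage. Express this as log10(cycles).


log10(155853) = 5.19


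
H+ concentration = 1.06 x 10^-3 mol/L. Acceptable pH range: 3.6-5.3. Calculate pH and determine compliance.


pH = -log10(1.06 x 10^-3) = 2.97
Range: 3.6 to 5.3
Compliant: No


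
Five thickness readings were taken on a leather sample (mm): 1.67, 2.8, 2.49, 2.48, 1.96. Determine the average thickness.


Sum = 1.67 + 2.8 + 2.49 + 2.48 + 1.96 = 11.40
Average = 11.40 / 5 = 2.28 mm


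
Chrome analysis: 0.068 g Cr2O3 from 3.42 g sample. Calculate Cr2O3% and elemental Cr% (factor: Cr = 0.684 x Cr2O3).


Cr2O3 = 1.99%
Cr = 1.36%

Cr2O3% = 0.068 / 3.42 x 100 = 1.99%
Cr% = 1.99 x 0.684 = 1.36%


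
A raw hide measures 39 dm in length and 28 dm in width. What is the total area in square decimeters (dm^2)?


1092 dm^2


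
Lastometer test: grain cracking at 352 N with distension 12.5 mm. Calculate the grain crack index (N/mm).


28.2 N/mm

Grain crack index = force / distension
Index = 352 / 12.5 = 28.2 N/mm


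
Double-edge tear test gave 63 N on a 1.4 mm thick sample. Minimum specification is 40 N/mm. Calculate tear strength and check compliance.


Tear strength = 63 / 1.4 = 45.0 N/mm
Required minimum = 40 N/mm
Compliant: Yes


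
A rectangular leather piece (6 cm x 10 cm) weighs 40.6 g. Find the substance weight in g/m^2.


Area = 6 x 10 = 60 cm^2
SW = 40.6 / 60 x 10000 = 6766.7 g/m^2


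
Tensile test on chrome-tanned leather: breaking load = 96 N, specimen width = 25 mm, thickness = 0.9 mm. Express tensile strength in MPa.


4.27 MPa

Cross-section = 25 x 0.9 = 22.5 mm^2
TS = 96 / 22.5 = 4.27 MPa
(1 N/mm^2 = 1 MPa)


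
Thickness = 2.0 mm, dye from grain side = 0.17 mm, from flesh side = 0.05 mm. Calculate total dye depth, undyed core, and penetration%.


Total dyed = 0.22 mm
Undyed core = 1.78 mm
Penetration = 11.0%


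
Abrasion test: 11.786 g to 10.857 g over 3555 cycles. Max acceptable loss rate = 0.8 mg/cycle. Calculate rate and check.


Rate = 0.261 mg/cycle
Passes: Yes

Loss = 11.786 - 10.857 = 0.929 g
Rate = 0.929 g / 3555 cycles x 1000 = 0.261 mg/cycle
Max = 0.8 mg/cycle
Passes: Yes


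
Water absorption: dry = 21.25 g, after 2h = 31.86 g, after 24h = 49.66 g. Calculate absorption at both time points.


2h absorption = 49.9%
24h absorption = 133.7%

WA (2h) = (31.86 - 21.25) / 21.25 x 100 = 49.9%
WA (24h) = (49.66 - 21.25) / 21.25 x 100 = 133.7%


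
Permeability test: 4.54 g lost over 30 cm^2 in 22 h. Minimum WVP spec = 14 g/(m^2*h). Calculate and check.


WVP = 4.54 / (30 x 22) x 10000 = 68.79 g/(m^2*h)
Minimum: 14 g/(m^2*h)
Meets spec: Yes


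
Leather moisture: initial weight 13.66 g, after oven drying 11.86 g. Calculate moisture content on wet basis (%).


13.2%


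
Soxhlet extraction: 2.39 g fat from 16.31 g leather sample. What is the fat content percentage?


14.7%

Fat content = 2.39 / 16.31 x 100
Fat = 14.7%


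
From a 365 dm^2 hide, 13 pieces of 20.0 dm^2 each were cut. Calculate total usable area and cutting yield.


Usable area = 260.0 dm^2
Yield = 71.2%


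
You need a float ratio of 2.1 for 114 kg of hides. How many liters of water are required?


Water = hide weight x target ratio
Water = 114 x 2.1 = 239.4 L


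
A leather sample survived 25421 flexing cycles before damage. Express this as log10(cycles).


log10(25421) = 4.41


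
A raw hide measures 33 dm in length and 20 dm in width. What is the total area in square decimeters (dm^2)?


660 dm^2


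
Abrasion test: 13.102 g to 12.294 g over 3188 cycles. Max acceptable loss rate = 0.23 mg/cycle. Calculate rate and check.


Loss = 13.102 - 12.294 = 0.808 g
Rate = 0.808 g / 3188 cycles x 1000 = 0.253 mg/cycle
Max = 0.23 mg/cycle
Passes: No


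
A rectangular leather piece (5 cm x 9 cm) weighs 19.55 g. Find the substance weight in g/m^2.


4344.4 g/m^2

Area = 5 x 9 = 45 cm^2
SW = 19.55 / 45 x 10000 = 4344.4 g/m^2


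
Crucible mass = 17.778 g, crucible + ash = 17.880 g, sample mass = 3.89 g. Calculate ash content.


Ash mass = 0.102 g
Ash content = 2.62%


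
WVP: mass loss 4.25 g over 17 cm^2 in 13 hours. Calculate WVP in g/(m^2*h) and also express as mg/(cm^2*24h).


WVP = 4.25 / (17 x 13) x 10000 = 192.31 g/(m^2*h)
Mass loss in mg = 4.25 x 1000 = 4250 mg
Per cm^2 per 24h in mg: 4250 x 24 / (17 x 13) = 102000 / 221 = 461.54 mg/(cm^2*24h)


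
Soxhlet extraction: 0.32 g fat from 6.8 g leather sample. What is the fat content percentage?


Fat content = 0.32 / 6.8 x 100
Fat = 4.7%


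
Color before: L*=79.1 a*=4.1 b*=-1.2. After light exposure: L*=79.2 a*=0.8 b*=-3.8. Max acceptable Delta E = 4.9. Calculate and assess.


Delta E = 4.20
Passes: Yes

dL = 0.1, da = -3.3, db = -2.6
dE = sqrt((0.1)^2 + (-3.3)^2 + (-2.6)^2) = 4.20
Max = 4.9
Passes: Yes


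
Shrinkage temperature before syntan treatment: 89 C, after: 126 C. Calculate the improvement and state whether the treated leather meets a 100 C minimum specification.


Improvement = 37 C
Meets 100 C spec: Yes

Improvement = 126 - 89 = 37 C
Spec check: 126 C >= 100 C? Yes


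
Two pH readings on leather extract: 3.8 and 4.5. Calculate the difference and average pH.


Difference = |3.8 - 4.5| = 0.7
Average = (3.8 + 4.5) / 2 = 4.15


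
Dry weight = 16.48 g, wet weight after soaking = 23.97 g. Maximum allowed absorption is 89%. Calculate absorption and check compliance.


Absorption = 45.4%
Compliant: Yes

WA = (23.97 - 16.48) / 16.48 x 100 = 45.4%
Maximum allowed: 89%
Compliant: Yes


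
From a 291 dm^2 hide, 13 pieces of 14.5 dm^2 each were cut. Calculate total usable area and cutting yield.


Total usable = 13 x 14.5 = 188.5 dm^2
Yield = 188.5 / 291 x 100 = 64.8%


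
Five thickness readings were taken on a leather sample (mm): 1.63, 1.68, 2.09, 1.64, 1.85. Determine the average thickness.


Sum = 1.63 + 1.68 + 2.09 + 1.64 + 1.85 = 8.89
Average = 8.89 / 5 = 1.78 mm


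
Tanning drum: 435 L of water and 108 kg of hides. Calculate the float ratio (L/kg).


4.0

Float ratio = water / hide weight
Ratio = 435 / 108 = 4.0


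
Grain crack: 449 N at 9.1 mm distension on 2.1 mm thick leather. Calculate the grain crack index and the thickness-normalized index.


Crack index = 49.3 N/mm
Normalized index = 23.5 N/mm per mm


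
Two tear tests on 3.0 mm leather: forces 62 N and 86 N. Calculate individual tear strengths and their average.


Tear 1 = 62 / 3.0 = 20.7 N/mm
Tear 2 = 86 / 3.0 = 28.7 N/mm
Average = (20.7 + 28.7) / 2 = 24.7 N/mm


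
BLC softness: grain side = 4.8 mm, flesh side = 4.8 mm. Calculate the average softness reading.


4.80 mm

Average = (4.8 + 4.8) / 2
Average = 4.80 mm


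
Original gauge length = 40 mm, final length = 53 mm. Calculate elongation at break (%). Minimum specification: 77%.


Extension = 53 - 40 = 13 mm
Elongation = 13 / 40 x 100 = 32.5%
Minimum required: 77%
Meets specification: No


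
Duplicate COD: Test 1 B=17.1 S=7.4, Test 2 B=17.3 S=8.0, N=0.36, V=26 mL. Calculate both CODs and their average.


COD1 = 1074.5 mg/L
COD2 = 1030.2 mg/L
Average = 1052.4 mg/L


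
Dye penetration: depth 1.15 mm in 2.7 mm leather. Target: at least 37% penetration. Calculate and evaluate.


Penetration = 1.15 / 2.7 x 100 = 42.6%
Target: 37%
Meets target: Yes


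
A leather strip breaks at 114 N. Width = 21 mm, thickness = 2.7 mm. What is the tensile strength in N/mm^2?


2.01 N/mm^2


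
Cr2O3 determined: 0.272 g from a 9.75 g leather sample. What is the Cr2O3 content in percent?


2.79%

Cr2O3% = 0.272 / 9.75 x 100
Cr2O3% = 2.79%


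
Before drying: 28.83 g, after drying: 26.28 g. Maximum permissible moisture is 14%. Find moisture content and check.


Moisture content = 8.8%
Acceptable: Yes

MC = (28.83 - 26.28) / 28.83 x 100 = 8.8%
Maximum: 14%
Acceptable: Yes


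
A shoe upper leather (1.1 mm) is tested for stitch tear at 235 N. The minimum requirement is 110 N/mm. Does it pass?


STS = 213.6 N/mm
Passes: Yes

STS = 235 / 1.1 = 213.6 N/mm
Minimum required: 110 N/mm
Passes: Yes


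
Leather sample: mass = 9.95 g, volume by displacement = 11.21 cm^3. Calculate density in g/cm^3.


0.888 g/cm^3

Density = mass / volume
Density = 9.95 / 11.21 = 0.888 g/cm^3


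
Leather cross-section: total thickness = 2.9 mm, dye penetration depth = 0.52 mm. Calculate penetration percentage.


Penetration% = 0.52 / 2.9 x 100
Penetration = 17.9%


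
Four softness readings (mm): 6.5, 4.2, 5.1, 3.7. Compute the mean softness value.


Sum = 6.5 + 4.2 + 5.1 + 3.7
Mean = 19.5 / 4 = 4.88 mm


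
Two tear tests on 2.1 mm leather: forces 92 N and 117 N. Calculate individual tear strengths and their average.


Tear 1 = 43.8 N/mm
Tear 2 = 55.7 N/mm
Average = 49.8 N/mm

Tear 1 = 92 / 2.1 = 43.8 N/mm
Tear 2 = 117 / 2.1 = 55.7 N/mm
Average = (43.8 + 55.7) / 2 = 49.8 N/mm


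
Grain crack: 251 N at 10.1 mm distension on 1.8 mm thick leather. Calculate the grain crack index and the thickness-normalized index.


Crack index = 251 / 10.1 = 24.9 N/mm
Normalized = 24.9 / 1.8 = 13.8 N/mm per mm


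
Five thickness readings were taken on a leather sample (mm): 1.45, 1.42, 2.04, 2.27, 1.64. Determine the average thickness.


1.76 mm

Sum = 1.45 + 1.42 + 2.04 + 2.27 + 1.64 = 8.82
Average = 8.82 / 5 = 1.76 mm


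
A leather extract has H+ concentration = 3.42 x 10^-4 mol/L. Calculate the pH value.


pH = 3.47


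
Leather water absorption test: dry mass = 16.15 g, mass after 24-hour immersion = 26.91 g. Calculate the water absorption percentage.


Water absorbed = 26.91 - 16.15 = 10.76 g
WA% = 10.76 / 16.15 x 100 = 66.6%


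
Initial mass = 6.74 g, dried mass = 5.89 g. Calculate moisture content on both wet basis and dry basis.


Moisture lost = 6.74 - 5.89 = 0.85 g
Wet basis MC = 0.85 / 6.74 x 100 = 12.6%
Dry basis MC = 0.85 / 5.89 x 100 = 14.4%


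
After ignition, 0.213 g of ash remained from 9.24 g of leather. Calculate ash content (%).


Ash% = 0.213 / 9.24 x 100
Ash% = 2.31%


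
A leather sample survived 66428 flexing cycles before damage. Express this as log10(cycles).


4.82

log10(66428) = 4.82


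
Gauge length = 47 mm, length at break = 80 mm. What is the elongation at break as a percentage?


70.2%


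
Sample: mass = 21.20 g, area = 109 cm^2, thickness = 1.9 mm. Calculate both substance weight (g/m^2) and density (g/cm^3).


Substance weight = 1945.0 g/m^2
Density = 1.024 g/cm^3

SW = 21.20 / 109 x 10000 = 1945.0 g/m^2
Volume = 109 x 1.9 / 10 = 20.71 cm^3
Density = 21.20 / 20.71 = 1.024 g/cm^3


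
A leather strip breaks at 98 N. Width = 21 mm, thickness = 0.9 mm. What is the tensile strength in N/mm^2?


Cross-sectional area = 21 x 0.9 = 18.9 mm^2
Tensile strength = 98 / 18.9 = 5.19 N/mm^2


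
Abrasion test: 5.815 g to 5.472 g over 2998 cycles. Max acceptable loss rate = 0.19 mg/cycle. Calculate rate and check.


Loss = 5.815 - 5.472 = 0.343 g
Rate = 0.343 g / 2998 cycles x 1000 = 0.114 mg/cycle
Max = 0.19 mg/cycle
Passes: Yes


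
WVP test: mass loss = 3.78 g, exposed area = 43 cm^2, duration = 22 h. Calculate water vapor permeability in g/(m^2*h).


WVP = mass_loss / (area x time) x 10000
WVP = 3.78 / (43 x 22) x 10000
WVP = 3.78 / 946 x 10000 = 39.96 g/(m^2*h)


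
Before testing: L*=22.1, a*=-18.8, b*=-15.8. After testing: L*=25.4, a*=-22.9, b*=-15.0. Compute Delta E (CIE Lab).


Delta E = 5.32

dL = 25.4 - 22.1 = 3.3
da = -22.9 - (-18.8) = -4.1
db = -15.0 - (-15.8) = 0.8
dE = sqrt((3.3)^2 + (-4.1)^2 + (0.8)^2) = 5.32


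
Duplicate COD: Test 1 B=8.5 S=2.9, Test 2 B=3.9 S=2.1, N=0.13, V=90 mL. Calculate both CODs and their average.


COD1 = 64.7 mg/L
COD2 = 20.8 mg/L
Average = 42.8 mg/L

COD1 = (8.5 - 2.9) x 0.13 x 8000 / 90 = 64.7 mg/L
COD2 = (3.9 - 2.1) x 0.13 x 8000 / 90 = 20.8 mg/L
Average = (64.7 + 20.8) / 2 = 42.8 mg/L


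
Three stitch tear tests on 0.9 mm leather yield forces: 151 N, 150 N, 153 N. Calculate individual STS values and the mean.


STS1 = 151 / 0.9 = 167.8 N/mm
STS2 = 150 / 0.9 = 166.7 N/mm
STS3 = 153 / 0.9 = 170.0 N/mm
Mean = (167.8 + 166.7 + 170.0) / 3 = 168.2 N/mm


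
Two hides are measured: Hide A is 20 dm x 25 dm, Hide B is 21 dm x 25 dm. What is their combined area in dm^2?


Hide A area = 20 x 25 = 500 dm^2
Hide B area = 21 x 25 = 525 dm^2
Total = 500 + 525 = 1025 dm^2


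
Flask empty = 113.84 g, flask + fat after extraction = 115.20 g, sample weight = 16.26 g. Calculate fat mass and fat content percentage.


Fat mass = 1.36 g
Fat content = 8.4%

Fat mass = 115.20 - 113.84 = 1.36 g
Fat% = 1.36 / 16.26 x 100 = 8.4%


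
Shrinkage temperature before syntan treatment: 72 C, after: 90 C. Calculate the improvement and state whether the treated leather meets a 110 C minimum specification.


Improvement = 90 - 72 = 18 C
Spec check: 90 C >= 110 C? No


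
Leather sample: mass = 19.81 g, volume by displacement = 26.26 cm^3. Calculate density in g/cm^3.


0.754 g/cm^3

Density = mass / volume
Density = 19.81 / 26.26 = 0.754 g/cm^3


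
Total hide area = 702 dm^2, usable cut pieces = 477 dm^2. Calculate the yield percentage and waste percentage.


Yield = 67.9%
Waste = 32.1%


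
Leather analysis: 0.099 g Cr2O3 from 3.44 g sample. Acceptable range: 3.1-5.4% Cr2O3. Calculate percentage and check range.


Cr2O3% = 0.099 / 3.44 x 100 = 2.88%
Acceptable range: 3.1 to 5.4%
Within range: No


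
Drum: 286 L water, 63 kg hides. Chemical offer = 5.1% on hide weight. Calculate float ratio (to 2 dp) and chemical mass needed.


Float ratio = 4.54
Chemical needed = 3.213 kg

Float ratio = 286 / 63 = 4.54
Chemical = 63 x 5.1 / 100 = 3.213 kg


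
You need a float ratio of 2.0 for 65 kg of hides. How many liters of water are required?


130.0 L

Water = hide weight x target ratio
Water = 65 x 2.0 = 130.0 L


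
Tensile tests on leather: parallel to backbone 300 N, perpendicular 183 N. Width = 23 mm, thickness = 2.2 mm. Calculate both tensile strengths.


Area = 23 x 2.2 = 50.6 mm^2
TS (parallel) = 300 / 50.6 = 5.93 N/mm^2
TS (perpendicular) = 183 / 50.6 = 3.62 N/mm^2


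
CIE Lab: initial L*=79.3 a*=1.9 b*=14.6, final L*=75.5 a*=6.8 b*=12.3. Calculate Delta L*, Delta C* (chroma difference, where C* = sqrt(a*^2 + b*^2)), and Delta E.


Delta L* = 75.5 - 79.3 = -3.8
C1* = sqrt((1.9)^2 + (14.6)^2) = 14.723
C2* = sqrt((6.8)^2 + (12.3)^2) = 14.055
Delta C* = 14.055 - 14.723 = -0.67
Delta E = sqrt((-3.8)^2 + (4.9)^2 + (-2.3)^2) = 6.61


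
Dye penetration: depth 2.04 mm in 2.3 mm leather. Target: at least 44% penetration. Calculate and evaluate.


Penetration = 88.7%
Meets target: Yes

Penetration = 2.04 / 2.3 x 100 = 88.7%
Target: 44%
Meets target: Yes


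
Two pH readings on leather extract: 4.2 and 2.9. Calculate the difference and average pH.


Difference = |4.2 - 2.9| = 1.3
Average = (4.2 + 2.9) / 2 = 3.55


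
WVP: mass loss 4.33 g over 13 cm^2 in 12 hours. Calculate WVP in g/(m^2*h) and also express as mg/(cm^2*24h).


WVP = 4.33 / (13 x 12) x 10000 = 277.56 g/(m^2*h)
Mass loss in mg = 4.33 x 1000 = 4330 mg
Per cm^2 per 24h in mg: 4330 x 24 / (13 x 12) = 103920 / 156 = 666.15 mg/(cm^2*24h)


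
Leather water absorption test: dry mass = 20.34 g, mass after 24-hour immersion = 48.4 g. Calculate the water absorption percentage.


138.0%

Water absorbed = 48.4 - 20.34 = 28.06 g
WA% = 28.06 / 20.34 x 100 = 138.0%


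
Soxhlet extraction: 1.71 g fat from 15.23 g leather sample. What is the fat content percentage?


11.2%

Fat content = 1.71 / 15.23 x 100
Fat = 11.2%


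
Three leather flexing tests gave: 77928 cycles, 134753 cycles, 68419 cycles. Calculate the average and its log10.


Average = 93700 cycles
log10 = 4.97

Average = (77928 + 134753 + 68419) / 3 = 93700 cycles
log10(93700) = 4.97


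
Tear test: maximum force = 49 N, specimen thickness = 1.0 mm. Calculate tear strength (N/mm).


49.0 N/mm


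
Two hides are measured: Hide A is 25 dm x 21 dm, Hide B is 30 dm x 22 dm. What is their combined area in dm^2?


Hide A area = 25 x 21 = 525 dm^2
Hide B area = 30 x 22 = 660 dm^2
Total = 525 + 660 = 1185 dm^2


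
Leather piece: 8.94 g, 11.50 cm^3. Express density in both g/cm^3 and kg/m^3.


Density = 8.94 / 11.50 = 0.777 g/cm^3
Convert: 0.777 x 1000 = 777 kg/m^3


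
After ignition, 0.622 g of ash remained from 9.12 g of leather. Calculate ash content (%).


6.82%


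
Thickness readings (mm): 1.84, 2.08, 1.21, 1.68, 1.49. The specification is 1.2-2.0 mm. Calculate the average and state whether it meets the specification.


Average = 1.66 mm
Within specification: Yes

Sum = 8.30
Average = 8.30 / 5 = 1.66 mm
Specification range: 1.2 to 2.0 mm
Within spec: Yes


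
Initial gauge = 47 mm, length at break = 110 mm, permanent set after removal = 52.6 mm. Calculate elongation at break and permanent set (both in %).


Elongation at break = (110 - 47) / 47 x 100 = 134.0%
Permanent set = (52.6 - 47) / 47 x 100 = 11.9%


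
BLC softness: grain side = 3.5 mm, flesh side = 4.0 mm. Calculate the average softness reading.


Average = (3.5 + 4.0) / 2
Average = 3.75 mm


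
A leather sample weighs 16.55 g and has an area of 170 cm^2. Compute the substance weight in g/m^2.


973.5 g/m^2


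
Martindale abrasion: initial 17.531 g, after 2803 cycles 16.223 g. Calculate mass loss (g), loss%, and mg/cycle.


Mass loss = 1.308 g
Loss = 7.46%
Rate = 0.467 mg/cycle


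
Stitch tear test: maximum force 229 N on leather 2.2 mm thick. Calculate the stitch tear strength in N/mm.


Stitch tear strength = force / thickness
STS = 229 / 2.2 = 104.1 N/mm


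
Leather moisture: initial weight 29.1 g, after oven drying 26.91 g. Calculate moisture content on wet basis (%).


Moisture = 29.1 - 26.91 = 2.19 g
MC = 2.19 / 29.1 x 100 = 7.5%


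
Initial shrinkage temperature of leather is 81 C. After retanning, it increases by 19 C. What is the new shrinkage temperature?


100 C


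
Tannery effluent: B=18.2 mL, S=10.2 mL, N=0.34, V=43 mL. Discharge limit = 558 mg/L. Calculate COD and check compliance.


COD = (18.2 - 10.2) x 0.34 x 8000 / 43 = 506.0 mg/L
Limit: 558 mg/L
Compliant: Yes


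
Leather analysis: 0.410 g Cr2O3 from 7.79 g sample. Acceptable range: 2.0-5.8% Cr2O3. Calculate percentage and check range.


Cr2O3% = 0.410 / 7.79 x 100 = 5.26%
Acceptable range: 2.0 to 5.8%
Within range: Yes


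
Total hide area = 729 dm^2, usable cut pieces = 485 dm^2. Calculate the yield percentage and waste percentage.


Yield = 66.5%
Waste = 33.5%

Yield = 485 / 729 x 100 = 66.5%
Waste = 729 - 485 = 244 dm^2
Waste% = 100 - 66.5 = 33.5%


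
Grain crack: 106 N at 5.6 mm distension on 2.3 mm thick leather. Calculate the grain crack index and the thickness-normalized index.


Crack index = 106 / 5.6 = 18.9 N/mm
Normalized = 18.9 / 2.3 = 8.2 N/mm per mm


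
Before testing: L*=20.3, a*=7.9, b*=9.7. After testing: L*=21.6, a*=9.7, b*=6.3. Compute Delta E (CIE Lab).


dL = 21.6 - 20.3 = 1.3
da = 9.7 - 7.9 = 1.8
db = 6.3 - 9.7 = -3.4
dE = sqrt((1.3)^2 + (1.8)^2 + (-3.4)^2) = 4.06


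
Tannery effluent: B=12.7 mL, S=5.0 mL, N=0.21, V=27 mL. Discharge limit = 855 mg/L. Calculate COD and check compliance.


COD = (12.7 - 5.0) x 0.21 x 8000 / 27 = 479.1 mg/L
Limit: 855 mg/L
Compliant: Yes


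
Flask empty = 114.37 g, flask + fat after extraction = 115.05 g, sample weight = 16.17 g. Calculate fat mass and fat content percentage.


Fat mass = 0.68 g
Fat content = 4.2%

Fat mass = 115.05 - 114.37 = 0.68 g
Fat% = 0.68 / 16.17 x 100 = 4.2%


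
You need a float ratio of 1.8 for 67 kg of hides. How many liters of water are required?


120.6 L

Water = hide weight x target ratio
Water = 67 x 1.8 = 120.6 L


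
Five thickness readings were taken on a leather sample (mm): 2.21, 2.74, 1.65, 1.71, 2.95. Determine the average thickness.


2.25 mm

Sum = 2.21 + 2.74 + 1.65 + 1.71 + 2.95 = 11.26
Average = 11.26 / 5 = 2.25 mm


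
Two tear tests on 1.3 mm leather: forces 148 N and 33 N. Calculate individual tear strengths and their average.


Tear 1 = 148 / 1.3 = 113.8 N/mm
Tear 2 = 33 / 1.3 = 25.4 N/mm
Average = (113.8 + 25.4) / 2 = 69.6 N/mm


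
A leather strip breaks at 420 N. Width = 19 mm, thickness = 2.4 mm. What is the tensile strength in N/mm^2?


Cross-sectional area = 19 x 2.4 = 45.6 mm^2
Tensile strength = 420 / 45.6 = 9.21 N/mm^2


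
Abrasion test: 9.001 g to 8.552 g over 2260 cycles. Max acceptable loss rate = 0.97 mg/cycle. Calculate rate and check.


Loss = 9.001 - 8.552 = 0.449 g
Rate = 0.449 g / 2260 cycles x 1000 = 0.199 mg/cycle
Max = 0.97 mg/cycle
Passes: Yes


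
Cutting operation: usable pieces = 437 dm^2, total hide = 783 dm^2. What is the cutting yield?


55.8%

Yield = usable / total x 100
Yield = 437 / 783 x 100 = 55.8%


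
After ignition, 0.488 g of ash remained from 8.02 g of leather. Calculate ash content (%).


6.08%

Ash% = 0.488 / 8.02 x 100
Ash% = 6.08%


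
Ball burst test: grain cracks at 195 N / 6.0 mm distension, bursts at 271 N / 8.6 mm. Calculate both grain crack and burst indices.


Crack index = 195 / 6.0 = 32.5 N/mm
Burst index = 271 / 8.6 = 31.5 N/mm


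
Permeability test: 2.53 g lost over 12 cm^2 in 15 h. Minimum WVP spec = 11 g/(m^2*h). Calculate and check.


WVP = 2.53 / (12 x 15) x 10000 = 140.56 g/(m^2*h)
Minimum: 11 g/(m^2*h)
Meets spec: Yes


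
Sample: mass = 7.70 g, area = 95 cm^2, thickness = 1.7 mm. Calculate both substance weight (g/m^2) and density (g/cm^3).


SW = 7.70 / 95 x 10000 = 810.5 g/m^2
Volume = 95 x 1.7 / 10 = 16.15 cm^3
Density = 7.70 / 16.15 = 0.477 g/cm^3


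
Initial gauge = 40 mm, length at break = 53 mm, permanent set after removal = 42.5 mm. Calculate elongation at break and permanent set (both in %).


Elongation at break = 32.5%
Permanent set = 6.3%


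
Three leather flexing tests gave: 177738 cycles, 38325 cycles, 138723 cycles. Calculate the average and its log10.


Average = (177738 + 38325 + 138723) / 3 = 118262 cycles
log10(118262) = 5.07


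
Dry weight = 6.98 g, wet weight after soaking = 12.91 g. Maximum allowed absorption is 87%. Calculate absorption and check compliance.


WA = (12.91 - 6.98) / 6.98 x 100 = 85.0%
Maximum allowed: 87%
Compliant: Yes


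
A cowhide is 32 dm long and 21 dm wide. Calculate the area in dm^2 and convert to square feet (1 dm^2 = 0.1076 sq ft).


Area = 32 x 21 = 672 dm^2
Conversion: 672 x 0.1076 = 72.31 sq ft


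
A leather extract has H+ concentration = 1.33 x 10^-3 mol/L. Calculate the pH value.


pH = 2.88


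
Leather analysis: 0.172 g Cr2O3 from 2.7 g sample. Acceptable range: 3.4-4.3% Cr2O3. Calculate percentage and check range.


Cr2O3 = 6.37%
Within range: No


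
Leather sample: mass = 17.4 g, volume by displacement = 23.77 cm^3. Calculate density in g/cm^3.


0.732 g/cm^3


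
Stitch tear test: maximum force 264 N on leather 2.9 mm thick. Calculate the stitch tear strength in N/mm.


Stitch tear strength = force / thickness
STS = 264 / 2.9 = 91.0 N/mm


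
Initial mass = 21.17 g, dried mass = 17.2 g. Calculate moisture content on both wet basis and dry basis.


Moisture lost = 21.17 - 17.2 = 3.97 g
Wet basis MC = 3.97 / 21.17 x 100 = 18.8%
Dry basis MC = 3.97 / 17.2 x 100 = 23.1%


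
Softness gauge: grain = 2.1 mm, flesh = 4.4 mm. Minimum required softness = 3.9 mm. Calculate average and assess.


Average = (2.1 + 4.4) / 2 = 3.25 mm
Minimum = 3.9 mm
Meets requirement: No


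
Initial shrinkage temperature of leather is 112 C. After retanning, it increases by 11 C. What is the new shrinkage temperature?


New Ts = 112 + 11 = 123 C


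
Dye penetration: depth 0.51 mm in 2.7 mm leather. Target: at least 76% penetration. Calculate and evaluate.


Penetration = 0.51 / 2.7 x 100 = 18.9%
Target: 76%
Meets target: No


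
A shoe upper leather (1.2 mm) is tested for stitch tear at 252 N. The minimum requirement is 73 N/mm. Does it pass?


STS = 210.0 N/mm
Passes: Yes

STS = 252 / 1.2 = 210.0 N/mm
Minimum required: 73 N/mm
Passes: Yes


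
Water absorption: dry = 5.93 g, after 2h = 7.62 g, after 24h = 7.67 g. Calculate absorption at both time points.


WA (2h) = (7.62 - 5.93) / 5.93 x 100 = 28.5%
WA (24h) = (7.67 - 5.93) / 5.93 x 100 = 29.3%


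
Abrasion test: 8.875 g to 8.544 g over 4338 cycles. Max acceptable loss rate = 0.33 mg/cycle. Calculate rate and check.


Rate = 0.076 mg/cycle
Passes: Yes


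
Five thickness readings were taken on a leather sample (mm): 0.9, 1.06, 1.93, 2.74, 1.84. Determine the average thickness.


1.69 mm

Sum = 0.9 + 1.06 + 1.93 + 2.74 + 1.84 = 8.47
Average = 8.47 / 5 = 1.69 mm


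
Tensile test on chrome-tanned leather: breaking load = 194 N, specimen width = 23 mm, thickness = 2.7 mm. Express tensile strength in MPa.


3.12 MPa

Cross-section = 23 x 2.7 = 62.1 mm^2
TS = 194 / 62.1 = 3.12 MPa
(1 N/mm^2 = 1 MPa)


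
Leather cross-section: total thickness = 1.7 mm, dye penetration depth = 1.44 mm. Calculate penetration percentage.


84.7%

Penetration% = 1.44 / 1.7 x 100
Penetration = 84.7%
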